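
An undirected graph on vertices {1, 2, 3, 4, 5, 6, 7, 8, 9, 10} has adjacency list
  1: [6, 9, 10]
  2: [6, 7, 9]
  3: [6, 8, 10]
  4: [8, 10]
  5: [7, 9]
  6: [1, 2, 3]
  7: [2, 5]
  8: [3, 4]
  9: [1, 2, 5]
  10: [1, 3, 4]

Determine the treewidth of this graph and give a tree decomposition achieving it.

The largest bag has 3 vertices, giving width 2; this decomposition certifies tw(G) ≤ 2. The edges 4–8–3–10–4 form a cycle, so G is not a tree and its treewidth is at least 2. Hence tw(G) = 2 exactly.

Treewidth 2.
Bags: B1 = {4, 8, 10}  B2 = {3, 8, 10}  B3 = {1, 3, 10}  B4 = {1, 3, 6}  B5 = {1, 6, 9}  B6 = {2, 6, 9}  B7 = {2, 5, 9}  B8 = {2, 5, 7}
Tree: B1–B2, B2–B3, B3–B4, B4–B5, B5–B6, B6–B7, B7–B8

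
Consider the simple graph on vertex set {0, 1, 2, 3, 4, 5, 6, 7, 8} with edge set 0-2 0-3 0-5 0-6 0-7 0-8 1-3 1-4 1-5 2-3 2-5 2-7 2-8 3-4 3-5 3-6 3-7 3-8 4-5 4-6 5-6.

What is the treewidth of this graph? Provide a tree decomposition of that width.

The largest bag has 4 vertices, giving width 3; this decomposition certifies tw(G) ≤ 3. Conversely, {0, 2, 3, 8} is a clique of size 4, and the vertices of any clique must share a bag in every tree decomposition; so some bag has ≥ 4 vertices and tw(G) ≥ 3. The upper and lower bounds meet at 3, so that is the treewidth.

Treewidth 3.
One such decomposition:
Bags: B1 = {0, 2, 3, 5}  B2 = {0, 2, 3, 8}  B3 = {0, 2, 3, 7}  B4 = {0, 3, 5, 6}  B5 = {3, 4, 5, 6}  B6 = {1, 3, 4, 5}
Tree: B1–B2, B1–B3, B1–B4, B4–B5, B5–B6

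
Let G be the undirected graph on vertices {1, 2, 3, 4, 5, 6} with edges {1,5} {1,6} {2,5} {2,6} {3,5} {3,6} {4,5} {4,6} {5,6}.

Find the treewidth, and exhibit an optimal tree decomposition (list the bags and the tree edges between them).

Treewidth 2.
One optimal decomposition is:
Bags: B1 = {4, 5, 6}  B2 = {2, 5, 6}  B3 = {1, 5, 6}  B4 = {3, 5, 6}
Tree: B1–B2, B2–B3, B2–B4

Every bag has size at most 3, so the width is 3 − 1 = 2 and tw(G) ≤ 2. Conversely, {1, 5, 6} is a clique of size 3, and the vertices of any clique must share a bag in every tree decomposition; so some bag has ≥ 3 vertices and tw(G) ≥ 2. Combining the bounds, tw(G) = 2.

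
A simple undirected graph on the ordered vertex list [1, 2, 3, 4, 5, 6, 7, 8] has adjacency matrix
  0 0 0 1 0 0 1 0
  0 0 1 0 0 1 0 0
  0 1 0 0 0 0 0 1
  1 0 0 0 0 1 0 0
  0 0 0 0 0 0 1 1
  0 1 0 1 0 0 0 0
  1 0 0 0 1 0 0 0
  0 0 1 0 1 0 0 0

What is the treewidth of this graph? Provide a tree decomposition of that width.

Treewidth 2.
One optimal decomposition is:
Bags: B1 = {2, 4, 6}  B2 = {1, 2, 4}  B3 = {1, 2, 7}  B4 = {2, 5, 7}  B5 = {2, 5, 8}  B6 = {2, 3, 8}
Tree: B1–B2, B2–B3, B3–B4, B4–B5, B5–B6

The largest bag has 3 vertices, giving width 2; this decomposition certifies tw(G) ≤ 2. For the lower bound, G contains the cycle 2–6–4–1–7–5–8–3–2, so G is not a forest; only forests have treewidth ≤ 1, hence tw(G) ≥ 2. Hence tw(G) = 2 exactly.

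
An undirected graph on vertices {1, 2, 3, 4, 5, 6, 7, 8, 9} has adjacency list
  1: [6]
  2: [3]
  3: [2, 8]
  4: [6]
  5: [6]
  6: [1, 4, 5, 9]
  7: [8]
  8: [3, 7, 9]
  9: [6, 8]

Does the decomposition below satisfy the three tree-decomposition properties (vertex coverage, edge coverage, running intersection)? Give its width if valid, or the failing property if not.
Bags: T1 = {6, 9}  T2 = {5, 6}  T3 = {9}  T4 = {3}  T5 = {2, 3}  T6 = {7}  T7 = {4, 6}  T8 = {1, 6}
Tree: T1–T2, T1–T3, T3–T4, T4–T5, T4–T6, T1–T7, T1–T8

No — vertex 8 appears in no bag.

A tree decomposition must satisfy three properties: every vertex lies in some bag; for every edge, both endpoints lie together in some bag; and for every vertex, the bags containing it form a connected subtree. Here vertex 8 appears in no bag, so the decomposition is invalid.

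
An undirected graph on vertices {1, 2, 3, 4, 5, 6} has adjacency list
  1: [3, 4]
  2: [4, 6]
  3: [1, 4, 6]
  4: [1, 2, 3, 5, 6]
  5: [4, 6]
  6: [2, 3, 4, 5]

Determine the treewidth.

A width-2 tree decomposition is:
Bags: B1 = {3, 4, 6}  B2 = {2, 4, 6}  B3 = {1, 3, 4}  B4 = {4, 5, 6}
Tree: B1–B2, B1–B3, B2–B4
Each bag holds 3 vertices, so the decomposition has width 2, which upper-bounds the treewidth. Conversely, {1, 3, 4} is a clique of size 3, and the vertices of any clique must share a bag in every tree decomposition; so some bag has ≥ 3 vertices and tw(G) ≥ 2. Therefore the treewidth is 2.

2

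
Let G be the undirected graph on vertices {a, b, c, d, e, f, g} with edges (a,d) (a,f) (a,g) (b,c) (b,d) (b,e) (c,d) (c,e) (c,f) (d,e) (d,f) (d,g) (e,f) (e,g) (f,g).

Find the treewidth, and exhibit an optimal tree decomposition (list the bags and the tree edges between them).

The largest bag has 4 vertices, giving width 3; this decomposition certifies tw(G) ≤ 3. For the lower bound, the 4 vertices {d, e, f, g} are pairwise adjacent, and any tree decomposition puts a clique entirely inside one bag — forcing width ≥ 3. Hence tw(G) = 3 exactly.

Treewidth 3.
One such decomposition:
Bags: B1 = {d, e, f, g}  B2 = {a, d, f, g}  B3 = {c, d, e, f}  B4 = {b, c, d, e}
Tree: B1–B2, B1–B3, B3–B4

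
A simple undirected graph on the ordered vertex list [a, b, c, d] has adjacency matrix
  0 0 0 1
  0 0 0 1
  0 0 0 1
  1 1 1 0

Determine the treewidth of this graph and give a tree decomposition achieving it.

Treewidth 1.
One optimal decomposition is:
Bags: B1 = {c, d}  B2 = {a, d}  B3 = {b, d}
Tree: B1–B2, B2–B3

The largest bag has 2 vertices, giving width 1; this decomposition certifies tw(G) ≤ 1. G has an edge, so its treewidth is at least 1. Combining the bounds, tw(G) = 1.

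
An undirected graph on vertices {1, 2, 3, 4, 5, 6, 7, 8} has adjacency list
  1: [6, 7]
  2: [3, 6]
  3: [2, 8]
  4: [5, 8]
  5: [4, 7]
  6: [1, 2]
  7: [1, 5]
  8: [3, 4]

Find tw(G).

A width-2 tree decomposition is:
Bags: B1 = {1, 5, 7}  B2 = {1, 4, 5}  B3 = {1, 4, 8}  B4 = {1, 3, 8}  B5 = {1, 2, 3}  B6 = {1, 2, 6}
Tree: B1–B2, B2–B3, B3–B4, B4–B5, B5–B6
The largest bag has 3 vertices, giving width 2; this decomposition certifies tw(G) ≤ 2. For the lower bound, G contains the cycle 1–7–5–4–8–3–2–6–1, so G is not a forest; only forests have treewidth ≤ 1, hence tw(G) ≥ 2. Combining the bounds, tw(G) = 2.

2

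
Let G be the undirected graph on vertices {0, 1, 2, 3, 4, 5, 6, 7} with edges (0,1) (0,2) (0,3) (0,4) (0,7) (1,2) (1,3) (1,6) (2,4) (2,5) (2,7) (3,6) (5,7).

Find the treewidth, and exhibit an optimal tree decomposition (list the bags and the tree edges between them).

The largest bag has 3 vertices, giving width 2; this decomposition certifies tw(G) ≤ 2. Conversely, {0, 1, 2} is a clique of size 3, and the vertices of any clique must share a bag in every tree decomposition; so some bag has ≥ 3 vertices and tw(G) ≥ 2. Therefore the treewidth is 2.

Treewidth 2.
One such decomposition:
Bags: B1 = {0, 1, 2}  B2 = {0, 1, 3}  B3 = {0, 2, 7}  B4 = {2, 5, 7}  B5 = {1, 3, 6}  B6 = {0, 2, 4}
Tree: B1–B2, B1–B3, B3–B4, B2–B5, B1–B6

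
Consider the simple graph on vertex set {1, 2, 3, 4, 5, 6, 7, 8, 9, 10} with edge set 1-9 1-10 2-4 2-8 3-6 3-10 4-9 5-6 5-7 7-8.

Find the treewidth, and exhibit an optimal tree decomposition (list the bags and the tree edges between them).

Treewidth 2.
One such decomposition:
Bags: B1 = {2, 4, 9}  B2 = {2, 8, 9}  B3 = {7, 8, 9}  B4 = {5, 7, 9}  B5 = {5, 6, 9}  B6 = {3, 6, 9}  B7 = {3, 9, 10}  B8 = {1, 9, 10}
Tree: B1–B2, B2–B3, B3–B4, B4–B5, B5–B6, B6–B7, B7–B8

Each bag holds 3 vertices, so the decomposition has width 2, which upper-bounds the treewidth. The edges 9–4–2–8–7–5–6–3–10–1–9 form a cycle, so G is not a tree and its treewidth is at least 2. Therefore the treewidth is 2.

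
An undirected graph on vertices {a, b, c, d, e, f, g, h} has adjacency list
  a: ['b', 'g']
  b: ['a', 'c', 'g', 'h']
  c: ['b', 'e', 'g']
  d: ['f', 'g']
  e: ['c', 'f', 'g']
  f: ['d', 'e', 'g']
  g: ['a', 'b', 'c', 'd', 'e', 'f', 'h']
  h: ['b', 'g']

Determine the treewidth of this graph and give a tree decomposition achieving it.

Every bag has size at most 3, so the width is 3 − 1 = 2 and tw(G) ≤ 2. Conversely, {d, f, g} is a clique of size 3, and the vertices of any clique must share a bag in every tree decomposition; so some bag has ≥ 3 vertices and tw(G) ≥ 2. Hence tw(G) = 2 exactly.

Treewidth 2.
One optimal decomposition is:
Bags: B1 = {a, b, g}  B2 = {b, c, g}  B3 = {c, e, g}  B4 = {b, g, h}  B5 = {e, f, g}  B6 = {d, f, g}
Tree: B1–B2, B2–B3, B1–B4, B3–B5, B5–B6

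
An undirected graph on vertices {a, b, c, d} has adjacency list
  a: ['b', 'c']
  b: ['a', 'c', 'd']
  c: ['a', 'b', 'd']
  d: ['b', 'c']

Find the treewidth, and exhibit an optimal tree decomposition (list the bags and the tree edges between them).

Each bag holds 3 vertices, so the decomposition has width 2, which upper-bounds the treewidth. Conversely, {b, c, d} is a clique of size 3, and the vertices of any clique must share a bag in every tree decomposition; so some bag has ≥ 3 vertices and tw(G) ≥ 2. Combining the bounds, tw(G) = 2.

Treewidth 2.
One such decomposition:
Bags: B1 = {b, c, d}  B2 = {a, b, c}
Tree: B1–B2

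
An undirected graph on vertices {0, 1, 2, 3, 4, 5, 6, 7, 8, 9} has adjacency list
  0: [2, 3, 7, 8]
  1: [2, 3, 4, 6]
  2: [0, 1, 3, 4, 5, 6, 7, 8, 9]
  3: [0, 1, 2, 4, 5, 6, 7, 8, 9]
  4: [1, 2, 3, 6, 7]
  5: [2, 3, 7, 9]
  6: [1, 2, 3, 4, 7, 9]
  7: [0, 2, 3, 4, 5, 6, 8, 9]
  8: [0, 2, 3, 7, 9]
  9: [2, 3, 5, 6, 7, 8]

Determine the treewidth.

A width-4 tree decomposition is:
Bags: B1 = {2, 3, 6, 7, 9}  B2 = {2, 3, 4, 6, 7}  B3 = {1, 2, 3, 4, 6}  B4 = {2, 3, 5, 7, 9}  B5 = {2, 3, 7, 8, 9}  B6 = {0, 2, 3, 7, 8}
Tree: B1–B2, B2–B3, B1–B4, B4–B5, B5–B6
Every bag has size at most 5, so the width is 5 − 1 = 4 and tw(G) ≤ 4. For the lower bound, the 5 vertices {1, 2, 3, 4, 6} are pairwise adjacent, and any tree decomposition puts a clique entirely inside one bag — forcing width ≥ 4. Therefore the treewidth is 4.

4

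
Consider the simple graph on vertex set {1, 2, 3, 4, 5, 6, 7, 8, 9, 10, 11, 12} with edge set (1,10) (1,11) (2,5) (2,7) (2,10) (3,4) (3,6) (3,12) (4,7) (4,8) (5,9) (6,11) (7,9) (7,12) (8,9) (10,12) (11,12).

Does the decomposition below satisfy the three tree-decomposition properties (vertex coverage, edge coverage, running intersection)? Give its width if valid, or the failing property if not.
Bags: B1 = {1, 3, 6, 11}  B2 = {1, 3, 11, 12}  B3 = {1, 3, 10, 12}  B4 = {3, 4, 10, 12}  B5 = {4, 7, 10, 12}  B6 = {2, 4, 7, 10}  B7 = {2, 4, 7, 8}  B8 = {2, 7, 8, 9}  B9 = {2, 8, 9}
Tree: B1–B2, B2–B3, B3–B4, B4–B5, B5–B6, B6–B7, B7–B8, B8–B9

No — vertex 5 appears in no bag.

A tree decomposition must satisfy three properties: every vertex lies in some bag; for every edge, both endpoints lie together in some bag; and for every vertex, the bags containing it form a connected subtree. Here vertex 5 appears in no bag, so the decomposition is invalid.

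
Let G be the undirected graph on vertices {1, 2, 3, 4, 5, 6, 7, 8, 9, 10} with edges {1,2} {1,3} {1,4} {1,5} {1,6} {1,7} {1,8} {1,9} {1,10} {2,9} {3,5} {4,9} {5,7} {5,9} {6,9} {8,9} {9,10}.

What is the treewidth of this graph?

A width-2 tree decomposition is:
Bags: B1 = {1, 8, 9}  B2 = {1, 2, 9}  B3 = {1, 9, 10}  B4 = {1, 5, 9}  B5 = {1, 4, 9}  B6 = {1, 5, 7}  B7 = {1, 3, 5}  B8 = {1, 6, 9}
Tree: B1–B2, B2–B3, B3–B4, B4–B5, B4–B6, B4–B7, B5–B8
Every bag has size at most 3, so the width is 3 − 1 = 2 and tw(G) ≤ 2. Conversely, {1, 2, 9} is a clique of size 3, and the vertices of any clique must share a bag in every tree decomposition; so some bag has ≥ 3 vertices and tw(G) ≥ 2. Therefore the treewidth is 2.

2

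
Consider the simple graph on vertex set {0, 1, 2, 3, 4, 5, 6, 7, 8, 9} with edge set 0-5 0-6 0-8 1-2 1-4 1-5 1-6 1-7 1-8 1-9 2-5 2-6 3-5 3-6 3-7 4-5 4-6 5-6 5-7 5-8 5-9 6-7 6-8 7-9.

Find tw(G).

3

A width-3 tree decomposition is:
Bags: B1 = {1, 2, 5, 6}  B2 = {1, 5, 6, 8}  B3 = {1, 5, 6, 7}  B4 = {3, 5, 6, 7}  B5 = {1, 4, 5, 6}  B6 = {0, 5, 6, 8}  B7 = {1, 5, 7, 9}
Tree: B1–B2, B1–B3, B3–B4, B2–B5, B2–B6, B3–B7
Each bag holds 4 vertices, so the decomposition has width 3, which upper-bounds the treewidth. For the lower bound, the 4 vertices {1, 5, 7, 9} are pairwise adjacent, and any tree decomposition puts a clique entirely inside one bag — forcing width ≥ 3. The upper and lower bounds meet at 3, so that is the treewidth.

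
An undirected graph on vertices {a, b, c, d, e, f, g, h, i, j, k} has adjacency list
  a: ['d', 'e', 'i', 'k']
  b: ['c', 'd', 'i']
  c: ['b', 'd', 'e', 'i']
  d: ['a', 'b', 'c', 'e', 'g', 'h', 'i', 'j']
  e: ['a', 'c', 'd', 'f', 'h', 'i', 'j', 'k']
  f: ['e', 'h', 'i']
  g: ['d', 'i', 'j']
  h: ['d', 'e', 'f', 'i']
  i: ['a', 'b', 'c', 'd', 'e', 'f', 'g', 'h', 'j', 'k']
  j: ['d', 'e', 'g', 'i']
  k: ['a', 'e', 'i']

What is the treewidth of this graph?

A width-3 tree decomposition is:
Bags: B1 = {d, e, h, i}  B2 = {c, d, e, i}  B3 = {d, e, i, j}  B4 = {a, d, e, i}  B5 = {a, e, i, k}  B6 = {d, g, i, j}  B7 = {e, f, h, i}  B8 = {b, c, d, i}
Tree: B1–B2, B1–B3, B1–B4, B4–B5, B3–B6, B1–B7, B2–B8
Every bag has size at most 4, so the width is 4 − 1 = 3 and tw(G) ≤ 3. For the lower bound, the 4 vertices {d, g, i, j} are pairwise adjacent, and any tree decomposition puts a clique entirely inside one bag — forcing width ≥ 3. Therefore the treewidth is 3.

3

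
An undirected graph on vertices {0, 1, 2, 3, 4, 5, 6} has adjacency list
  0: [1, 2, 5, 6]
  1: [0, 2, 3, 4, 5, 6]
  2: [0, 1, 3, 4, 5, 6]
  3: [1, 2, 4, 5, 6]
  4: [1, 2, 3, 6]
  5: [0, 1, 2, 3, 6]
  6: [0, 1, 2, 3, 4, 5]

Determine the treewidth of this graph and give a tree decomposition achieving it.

The largest bag has 5 vertices, giving width 4; this decomposition certifies tw(G) ≤ 4. Conversely, {0, 1, 2, 5, 6} is a clique of size 5, and the vertices of any clique must share a bag in every tree decomposition; so some bag has ≥ 5 vertices and tw(G) ≥ 4. Hence tw(G) = 4 exactly.

Treewidth 4.
One such decomposition:
Bags: B1 = {0, 1, 2, 5, 6}  B2 = {1, 2, 3, 5, 6}  B3 = {1, 2, 3, 4, 6}
Tree: B1–B2, B2–B3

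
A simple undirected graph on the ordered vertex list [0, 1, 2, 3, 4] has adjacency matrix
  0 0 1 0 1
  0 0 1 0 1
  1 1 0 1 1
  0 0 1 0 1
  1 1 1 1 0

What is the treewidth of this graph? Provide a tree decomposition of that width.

Treewidth 2.
One such decomposition:
Bags: B1 = {0, 2, 4}  B2 = {1, 2, 4}  B3 = {2, 3, 4}
Tree: B1–B2, B2–B3

Every bag has size at most 3, so the width is 3 − 1 = 2 and tw(G) ≤ 2. On the other hand G contains the 3-clique {0, 2, 4}. A clique must lie in a single bag of any decomposition, so no decomposition can have width below 2. The upper and lower bounds meet at 2, so that is the treewidth.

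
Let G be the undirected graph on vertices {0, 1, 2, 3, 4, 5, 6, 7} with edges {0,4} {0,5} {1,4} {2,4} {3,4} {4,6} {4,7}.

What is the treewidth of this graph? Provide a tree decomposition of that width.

Treewidth 1.
Bags: B1 = {0, 4}  B2 = {3, 4}  B3 = {0, 5}  B4 = {1, 4}  B5 = {4, 6}  B6 = {4, 7}  B7 = {2, 4}
Tree: B1–B2, B1–B3, B1–B4, B2–B5, B2–B6, B2–B7

The largest bag has 2 vertices, giving width 1; this decomposition certifies tw(G) ≤ 1. G has an edge, so its treewidth is at least 1. Combining the bounds, tw(G) = 1.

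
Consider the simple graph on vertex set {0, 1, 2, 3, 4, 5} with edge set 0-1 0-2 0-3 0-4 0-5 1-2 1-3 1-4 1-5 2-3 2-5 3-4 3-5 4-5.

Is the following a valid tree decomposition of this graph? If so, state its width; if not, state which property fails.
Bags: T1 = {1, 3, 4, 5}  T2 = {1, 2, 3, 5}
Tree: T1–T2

No — vertex 0 appears in no bag.

A tree decomposition must satisfy three properties: every vertex lies in some bag; for every edge, both endpoints lie together in some bag; and for every vertex, the bags containing it form a connected subtree. Here vertex 0 appears in no bag, so the decomposition is invalid.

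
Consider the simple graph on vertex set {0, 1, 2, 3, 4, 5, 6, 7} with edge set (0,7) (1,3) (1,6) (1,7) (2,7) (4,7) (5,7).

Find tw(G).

A width-1 tree decomposition is:
Bags: B1 = {0, 7}  B2 = {4, 7}  B3 = {1, 7}  B4 = {1, 6}  B5 = {2, 7}  B6 = {1, 3}  B7 = {5, 7}
Tree: B1–B2, B1–B3, B3–B4, B1–B5, B3–B6, B3–B7
Each bag holds 2 vertices, so the decomposition has width 1, which upper-bounds the treewidth. Since G has at least one edge (e.g. 7–0), it is not an edgeless graph, so tw(G) ≥ 1. Hence tw(G) = 1 exactly.

1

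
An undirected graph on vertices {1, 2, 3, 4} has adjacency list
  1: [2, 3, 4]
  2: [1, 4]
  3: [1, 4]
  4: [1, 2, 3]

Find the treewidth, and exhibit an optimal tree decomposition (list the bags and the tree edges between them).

Treewidth 2.
Bags: B1 = {1, 2, 4}  B2 = {1, 3, 4}
Tree: B1–B2

Every bag has size at most 3, so the width is 3 − 1 = 2 and tw(G) ≤ 2. For the lower bound, the 3 vertices {1, 2, 4} are pairwise adjacent, and any tree decomposition puts a clique entirely inside one bag — forcing width ≥ 2. Combining the bounds, tw(G) = 2.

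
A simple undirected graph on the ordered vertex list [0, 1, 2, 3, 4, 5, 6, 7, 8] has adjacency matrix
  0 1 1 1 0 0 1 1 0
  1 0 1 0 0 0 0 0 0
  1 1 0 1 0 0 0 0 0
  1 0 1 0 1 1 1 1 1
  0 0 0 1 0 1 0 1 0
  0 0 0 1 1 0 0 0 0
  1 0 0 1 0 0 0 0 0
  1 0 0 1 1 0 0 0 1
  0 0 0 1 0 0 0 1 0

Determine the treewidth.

A width-2 tree decomposition is:
Bags: B1 = {0, 3, 7}  B2 = {3, 4, 7}  B3 = {0, 3, 6}  B4 = {3, 7, 8}  B5 = {0, 2, 3}  B6 = {0, 1, 2}  B7 = {3, 4, 5}
Tree: B1–B2, B1–B3, B1–B4, B3–B5, B5–B6, B2–B7
Every bag has size at most 3, so the width is 3 − 1 = 2 and tw(G) ≤ 2. For the lower bound, the 3 vertices {0, 1, 2} are pairwise adjacent, and any tree decomposition puts a clique entirely inside one bag — forcing width ≥ 2. Combining the bounds, tw(G) = 2.

2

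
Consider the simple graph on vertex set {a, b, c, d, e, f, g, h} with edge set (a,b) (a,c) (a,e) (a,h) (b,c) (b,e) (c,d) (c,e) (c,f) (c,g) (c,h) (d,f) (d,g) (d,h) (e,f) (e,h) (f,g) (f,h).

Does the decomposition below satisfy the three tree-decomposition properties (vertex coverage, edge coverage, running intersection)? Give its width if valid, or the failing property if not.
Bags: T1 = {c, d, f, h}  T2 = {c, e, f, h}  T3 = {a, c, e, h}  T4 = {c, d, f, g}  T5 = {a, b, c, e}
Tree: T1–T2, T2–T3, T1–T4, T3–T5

Vertex coverage: the bags together contain {a, b, c, d, e, f, g, h}, the full vertex set. Edge coverage: each edge of G has both endpoints in at least one bag. Running intersection: for every vertex, the bags containing it form a connected subtree. All three properties hold, so this is a valid tree decomposition of width max|bag| − 1 = 3, and hence tw(G) ≤ 3.

Yes; width 3.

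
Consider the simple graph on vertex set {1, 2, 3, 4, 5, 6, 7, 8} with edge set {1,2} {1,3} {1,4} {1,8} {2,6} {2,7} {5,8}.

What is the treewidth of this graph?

A width-1 tree decomposition is:
Bags: B1 = {1, 3}  B2 = {1, 2}  B3 = {1, 8}  B4 = {1, 4}  B5 = {2, 6}  B6 = {2, 7}  B7 = {5, 8}
Tree: B1–B2, B2–B3, B3–B4, B2–B5, B5–B6, B3–B7
Every bag has size at most 2, so the width is 2 − 1 = 1 and tw(G) ≤ 1. Any graph with an edge has treewidth ≥ 1, and G has the edge 3–1. Hence tw(G) = 1 exactly.

1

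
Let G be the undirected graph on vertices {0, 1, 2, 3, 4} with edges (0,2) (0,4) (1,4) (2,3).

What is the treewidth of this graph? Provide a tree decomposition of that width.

Each bag holds 2 vertices, so the decomposition has width 1, which upper-bounds the treewidth. Any graph with an edge has treewidth ≥ 1, and G has the edge 1–4. The upper and lower bounds meet at 1, so that is the treewidth.

Treewidth 1.
One optimal decomposition is:
Bags: B1 = {1, 4}  B2 = {0, 4}  B3 = {0, 2}  B4 = {2, 3}
Tree: B1–B2, B2–B3, B3–B4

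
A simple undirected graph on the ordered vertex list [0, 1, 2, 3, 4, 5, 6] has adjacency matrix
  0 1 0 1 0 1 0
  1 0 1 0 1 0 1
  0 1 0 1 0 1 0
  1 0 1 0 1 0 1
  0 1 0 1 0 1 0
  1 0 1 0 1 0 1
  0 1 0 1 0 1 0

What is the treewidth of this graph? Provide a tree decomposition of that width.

Treewidth 3.
Bags: B1 = {1, 3, 4, 5}  B2 = {0, 1, 3, 5}  B3 = {1, 3, 5, 6}  B4 = {1, 2, 3, 5}
Tree: B1–B2, B2–B3, B3–B4

The largest bag has 4 vertices, giving width 3; this decomposition certifies tw(G) ≤ 3. For the lower bound: the 4 vertex sets {3,4}, {0,5}, {1}, {6} are disjoint, each induces a connected subgraph, and every pair is joined by at least one edge of G. Contracting each set to a single vertex therefore yields K_{4} as a minor, and since treewidth is minor-monotone, tw(G) ≥ tw(K_{4}) = 3. Combining the bounds, tw(G) = 3.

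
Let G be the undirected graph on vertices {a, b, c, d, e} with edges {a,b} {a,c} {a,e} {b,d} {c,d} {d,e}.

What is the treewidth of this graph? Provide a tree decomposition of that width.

Treewidth 2.
Bags: B1 = {a, b, d}  B2 = {a, c, d}  B3 = {a, d, e}
Tree: B1–B2, B2–B3

The largest bag has 3 vertices, giving width 2; this decomposition certifies tw(G) ≤ 2. For the lower bound, G contains the cycle b–d–c–a–b, so G is not a forest; only forests have treewidth ≤ 1, hence tw(G) ≥ 2. Therefore the treewidth is 2.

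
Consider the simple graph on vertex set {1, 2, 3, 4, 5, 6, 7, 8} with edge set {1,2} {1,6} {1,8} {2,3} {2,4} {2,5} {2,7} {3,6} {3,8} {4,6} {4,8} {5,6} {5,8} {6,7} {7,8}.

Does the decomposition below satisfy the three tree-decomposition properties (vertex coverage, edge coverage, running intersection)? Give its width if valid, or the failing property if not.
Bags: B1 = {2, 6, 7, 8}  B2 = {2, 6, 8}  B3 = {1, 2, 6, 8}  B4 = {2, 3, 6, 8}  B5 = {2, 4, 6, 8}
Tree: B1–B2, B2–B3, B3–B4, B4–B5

A tree decomposition must satisfy three properties: every vertex lies in some bag; for every edge, both endpoints lie together in some bag; and for every vertex, the bags containing it form a connected subtree. Here vertex 5 appears in no bag, so the decomposition is invalid.

No — vertex 5 appears in no bag.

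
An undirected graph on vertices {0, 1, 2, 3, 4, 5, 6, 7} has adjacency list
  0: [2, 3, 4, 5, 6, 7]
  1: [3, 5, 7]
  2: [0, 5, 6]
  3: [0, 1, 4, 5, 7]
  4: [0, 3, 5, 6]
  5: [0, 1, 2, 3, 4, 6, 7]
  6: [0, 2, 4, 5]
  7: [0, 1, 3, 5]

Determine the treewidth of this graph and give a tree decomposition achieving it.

Treewidth 3.
One such decomposition:
Bags: B1 = {0, 4, 5, 6}  B2 = {0, 3, 4, 5}  B3 = {0, 2, 5, 6}  B4 = {0, 3, 5, 7}  B5 = {1, 3, 5, 7}
Tree: B1–B2, B1–B3, B2–B4, B4–B5

Every bag has size at most 4, so the width is 4 − 1 = 3 and tw(G) ≤ 3. Conversely, {0, 2, 5, 6} is a clique of size 4, and the vertices of any clique must share a bag in every tree decomposition; so some bag has ≥ 4 vertices and tw(G) ≥ 3. Therefore the treewidth is 3.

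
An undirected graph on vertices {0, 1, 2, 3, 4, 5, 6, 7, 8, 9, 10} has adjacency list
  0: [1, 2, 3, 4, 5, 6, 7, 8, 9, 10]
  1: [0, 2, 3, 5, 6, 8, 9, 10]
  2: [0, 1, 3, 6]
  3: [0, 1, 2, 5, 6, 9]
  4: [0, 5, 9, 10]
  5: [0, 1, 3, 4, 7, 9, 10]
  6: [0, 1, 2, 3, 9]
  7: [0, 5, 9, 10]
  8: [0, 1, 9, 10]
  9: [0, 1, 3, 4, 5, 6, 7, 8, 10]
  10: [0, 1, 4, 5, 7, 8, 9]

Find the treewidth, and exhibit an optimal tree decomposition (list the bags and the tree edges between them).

The largest bag has 5 vertices, giving width 4; this decomposition certifies tw(G) ≤ 4. Conversely, {0, 1, 8, 9, 10} is a clique of size 5, and the vertices of any clique must share a bag in every tree decomposition; so some bag has ≥ 5 vertices and tw(G) ≥ 4. The upper and lower bounds meet at 4, so that is the treewidth.

Treewidth 4.
Bags: B1 = {0, 4, 5, 9, 10}  B2 = {0, 1, 5, 9, 10}  B3 = {0, 1, 8, 9, 10}  B4 = {0, 1, 3, 5, 9}  B5 = {0, 5, 7, 9, 10}  B6 = {0, 1, 3, 6, 9}  B7 = {0, 1, 2, 3, 6}
Tree: B1–B2, B2–B3, B2–B4, B2–B5, B4–B6, B6–B7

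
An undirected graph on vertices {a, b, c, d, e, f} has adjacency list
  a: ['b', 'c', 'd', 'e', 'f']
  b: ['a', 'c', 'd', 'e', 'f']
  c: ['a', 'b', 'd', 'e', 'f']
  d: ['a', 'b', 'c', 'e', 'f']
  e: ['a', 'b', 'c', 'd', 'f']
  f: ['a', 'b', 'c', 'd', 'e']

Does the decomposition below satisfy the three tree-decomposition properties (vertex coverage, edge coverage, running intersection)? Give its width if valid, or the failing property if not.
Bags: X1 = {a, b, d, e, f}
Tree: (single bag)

A tree decomposition must satisfy three properties: every vertex lies in some bag; for every edge, both endpoints lie together in some bag; and for every vertex, the bags containing it form a connected subtree. Here vertex c appears in no bag, so the decomposition is invalid.

No — vertex c appears in no bag.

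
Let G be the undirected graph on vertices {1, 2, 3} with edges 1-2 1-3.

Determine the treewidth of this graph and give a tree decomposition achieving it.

Each bag holds 2 vertices, so the decomposition has width 1, which upper-bounds the treewidth. G has an edge, so its treewidth is at least 1. Combining the bounds, tw(G) = 1.

Treewidth 1.
One such decomposition:
Bags: B1 = {1, 3}  B2 = {1, 2}
Tree: B1–B2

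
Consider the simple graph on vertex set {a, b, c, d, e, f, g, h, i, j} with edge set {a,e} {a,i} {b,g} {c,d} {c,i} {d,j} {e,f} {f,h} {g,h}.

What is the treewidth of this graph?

1

A width-1 tree decomposition is:
Bags: B1 = {d, j}  B2 = {c, d}  B3 = {c, i}  B4 = {a, i}  B5 = {a, e}  B6 = {e, f}  B7 = {f, h}  B8 = {g, h}  B9 = {b, g}
Tree: B1–B2, B2–B3, B3–B4, B4–B5, B5–B6, B6–B7, B7–B8, B8–B9
The largest bag has 2 vertices, giving width 1; this decomposition certifies tw(G) ≤ 1. G has an edge, so its treewidth is at least 1. The upper and lower bounds meet at 1, so that is the treewidth.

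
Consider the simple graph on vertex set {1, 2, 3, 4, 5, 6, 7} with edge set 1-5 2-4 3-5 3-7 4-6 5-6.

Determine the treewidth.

1

A width-1 tree decomposition is:
Bags: B1 = {4, 6}  B2 = {5, 6}  B3 = {3, 5}  B4 = {1, 5}  B5 = {3, 7}  B6 = {2, 4}
Tree: B1–B2, B2–B3, B2–B4, B3–B5, B1–B6
The largest bag has 2 vertices, giving width 1; this decomposition certifies tw(G) ≤ 1. Any graph with an edge has treewidth ≥ 1, and G has the edge 4–6. The upper and lower bounds meet at 1, so that is the treewidth.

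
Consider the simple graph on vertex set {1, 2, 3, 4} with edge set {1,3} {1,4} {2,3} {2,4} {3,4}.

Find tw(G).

A width-2 tree decomposition is:
Bags: B1 = {2, 3, 4}  B2 = {1, 3, 4}
Tree: B1–B2
Every bag has size at most 3, so the width is 3 − 1 = 2 and tw(G) ≤ 2. On the other hand G contains the 3-clique {1, 3, 4}. A clique must lie in a single bag of any decomposition, so no decomposition can have width below 2. Therefore the treewidth is 2.

2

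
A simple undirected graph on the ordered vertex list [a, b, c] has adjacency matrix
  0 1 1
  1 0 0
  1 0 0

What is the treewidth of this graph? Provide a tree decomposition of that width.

The largest bag has 2 vertices, giving width 1; this decomposition certifies tw(G) ≤ 1. G has an edge, so its treewidth is at least 1. The upper and lower bounds meet at 1, so that is the treewidth.

Treewidth 1.
Bags: B1 = {a, c}  B2 = {a, b}
Tree: B1–B2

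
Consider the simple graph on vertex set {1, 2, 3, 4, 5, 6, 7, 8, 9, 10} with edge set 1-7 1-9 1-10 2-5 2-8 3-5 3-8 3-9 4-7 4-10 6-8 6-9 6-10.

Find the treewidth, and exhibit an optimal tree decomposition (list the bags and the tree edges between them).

Treewidth 2.
One such decomposition:
Bags: B1 = {2, 3, 5}  B2 = {2, 3, 8}  B3 = {3, 8, 9}  B4 = {6, 8, 9}  B5 = {1, 6, 9}  B6 = {1, 6, 10}  B7 = {1, 7, 10}  B8 = {4, 7, 10}
Tree: B1–B2, B2–B3, B3–B4, B4–B5, B5–B6, B6–B7, B7–B8

Each bag holds 3 vertices, so the decomposition has width 2, which upper-bounds the treewidth. Since 5–2–8–3–5 is a cycle in G, G is not acyclic. Forests are exactly the graphs of treewidth ≤ 1, so tw(G) ≥ 2. Combining the bounds, tw(G) = 2.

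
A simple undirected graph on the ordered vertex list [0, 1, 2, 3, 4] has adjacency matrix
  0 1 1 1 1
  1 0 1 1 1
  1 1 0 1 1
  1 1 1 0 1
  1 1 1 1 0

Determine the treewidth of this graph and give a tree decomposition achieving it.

A single bag containing all 5 vertices is trivially a valid decomposition of width 4. On the other hand G contains the 5-clique {0, 1, 2, 3, 4}. A clique must lie in a single bag of any decomposition, so no decomposition can have width below 4. Hence tw(G) = 4 exactly.

Treewidth 4.
Bags: B1 = {0, 1, 2, 3, 4}
Tree: (single bag)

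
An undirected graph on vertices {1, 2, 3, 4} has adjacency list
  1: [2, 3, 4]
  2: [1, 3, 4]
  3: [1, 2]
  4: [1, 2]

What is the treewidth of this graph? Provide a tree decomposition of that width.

Each bag holds 3 vertices, so the decomposition has width 2, which upper-bounds the treewidth. For the lower bound, the 3 vertices {1, 2, 3} are pairwise adjacent, and any tree decomposition puts a clique entirely inside one bag — forcing width ≥ 2. The upper and lower bounds meet at 2, so that is the treewidth.

Treewidth 2.
Bags: B1 = {1, 2, 4}  B2 = {1, 2, 3}
Tree: B1–B2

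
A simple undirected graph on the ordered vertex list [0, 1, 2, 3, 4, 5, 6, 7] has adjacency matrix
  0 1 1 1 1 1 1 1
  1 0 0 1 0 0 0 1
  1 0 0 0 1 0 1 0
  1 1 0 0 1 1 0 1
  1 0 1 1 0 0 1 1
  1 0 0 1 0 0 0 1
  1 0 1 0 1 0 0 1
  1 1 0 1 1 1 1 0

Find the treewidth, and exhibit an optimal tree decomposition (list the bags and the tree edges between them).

Each bag holds 4 vertices, so the decomposition has width 3, which upper-bounds the treewidth. For the lower bound, the 4 vertices {0, 2, 4, 6} are pairwise adjacent, and any tree decomposition puts a clique entirely inside one bag — forcing width ≥ 3. The upper and lower bounds meet at 3, so that is the treewidth.

Treewidth 3.
Bags: B1 = {0, 3, 4, 7}  B2 = {0, 4, 6, 7}  B3 = {0, 1, 3, 7}  B4 = {0, 2, 4, 6}  B5 = {0, 3, 5, 7}
Tree: B1–B2, B1–B3, B2–B4, B1–B5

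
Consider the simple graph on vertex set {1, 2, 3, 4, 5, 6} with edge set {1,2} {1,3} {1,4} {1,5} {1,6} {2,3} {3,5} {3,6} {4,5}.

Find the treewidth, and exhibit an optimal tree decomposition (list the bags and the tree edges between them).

Treewidth 2.
One optimal decomposition is:
Bags: B1 = {1, 3, 6}  B2 = {1, 3, 5}  B3 = {1, 2, 3}  B4 = {1, 4, 5}
Tree: B1–B2, B2–B3, B2–B4

Every bag has size at most 3, so the width is 3 − 1 = 2 and tw(G) ≤ 2. Conversely, {1, 2, 3} is a clique of size 3, and the vertices of any clique must share a bag in every tree decomposition; so some bag has ≥ 3 vertices and tw(G) ≥ 2. The upper and lower bounds meet at 2, so that is the treewidth.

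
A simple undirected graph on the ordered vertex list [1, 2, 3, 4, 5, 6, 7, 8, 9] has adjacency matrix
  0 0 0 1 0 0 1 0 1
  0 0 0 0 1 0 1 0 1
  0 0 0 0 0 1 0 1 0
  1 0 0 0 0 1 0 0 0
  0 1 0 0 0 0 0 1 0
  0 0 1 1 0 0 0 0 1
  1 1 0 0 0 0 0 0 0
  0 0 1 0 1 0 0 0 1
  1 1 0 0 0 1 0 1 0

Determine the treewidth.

A width-3 tree decomposition is:
Bags: B1 = {1, 4, 6, 7}  B2 = {1, 6, 7, 9}  B3 = {2, 6, 7, 9}  B4 = {2, 3, 6, 9}  B5 = {2, 3, 8, 9}  B6 = {2, 3, 5, 8}
Tree: B1–B2, B2–B3, B3–B4, B4–B5, B5–B6
Each bag holds 4 vertices, so the decomposition has width 3, which upper-bounds the treewidth. For the lower bound: the 4 vertex sets {1,4,7}, {6}, {9}, {2,3,5,8} are disjoint, each induces a connected subgraph, and every pair is joined by at least one edge of G. Contracting each set to a single vertex therefore yields K_{4} as a minor, and since treewidth is minor-monotone, tw(G) ≥ tw(K_{4}) = 3. Therefore the treewidth is 3.

3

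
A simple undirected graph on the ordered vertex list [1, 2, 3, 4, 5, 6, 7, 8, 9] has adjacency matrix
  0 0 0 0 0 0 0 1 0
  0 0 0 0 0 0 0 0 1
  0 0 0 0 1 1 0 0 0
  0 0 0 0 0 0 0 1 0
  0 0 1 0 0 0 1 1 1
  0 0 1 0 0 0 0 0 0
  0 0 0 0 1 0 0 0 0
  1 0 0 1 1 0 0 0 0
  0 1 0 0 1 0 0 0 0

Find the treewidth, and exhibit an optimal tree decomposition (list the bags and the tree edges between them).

Treewidth 1.
Bags: B1 = {5, 9}  B2 = {5, 8}  B3 = {4, 8}  B4 = {2, 9}  B5 = {3, 5}  B6 = {5, 7}  B7 = {1, 8}  B8 = {3, 6}
Tree: B1–B2, B2–B3, B1–B4, B1–B5, B1–B6, B2–B7, B5–B8

The largest bag has 2 vertices, giving width 1; this decomposition certifies tw(G) ≤ 1. Since G has at least one edge (e.g. 5–9), it is not an edgeless graph, so tw(G) ≥ 1. Combining the bounds, tw(G) = 1.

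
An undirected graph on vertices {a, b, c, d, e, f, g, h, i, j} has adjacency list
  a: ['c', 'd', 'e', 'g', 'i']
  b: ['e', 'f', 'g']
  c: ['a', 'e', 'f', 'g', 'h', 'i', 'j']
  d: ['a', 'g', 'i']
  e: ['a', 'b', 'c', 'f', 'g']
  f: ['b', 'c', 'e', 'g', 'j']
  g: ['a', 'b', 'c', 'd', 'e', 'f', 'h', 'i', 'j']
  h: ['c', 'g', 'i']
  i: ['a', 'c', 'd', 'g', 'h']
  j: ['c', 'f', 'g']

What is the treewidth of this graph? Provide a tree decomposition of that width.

Treewidth 3.
One such decomposition:
Bags: B1 = {a, c, g, i}  B2 = {a, c, e, g}  B3 = {a, d, g, i}  B4 = {c, e, f, g}  B5 = {c, f, g, j}  B6 = {c, g, h, i}  B7 = {b, e, f, g}
Tree: B1–B2, B1–B3, B2–B4, B4–B5, B1–B6, B4–B7

Each bag holds 4 vertices, so the decomposition has width 3, which upper-bounds the treewidth. Conversely, {a, d, g, i} is a clique of size 4, and the vertices of any clique must share a bag in every tree decomposition; so some bag has ≥ 4 vertices and tw(G) ≥ 3. Hence tw(G) = 3 exactly.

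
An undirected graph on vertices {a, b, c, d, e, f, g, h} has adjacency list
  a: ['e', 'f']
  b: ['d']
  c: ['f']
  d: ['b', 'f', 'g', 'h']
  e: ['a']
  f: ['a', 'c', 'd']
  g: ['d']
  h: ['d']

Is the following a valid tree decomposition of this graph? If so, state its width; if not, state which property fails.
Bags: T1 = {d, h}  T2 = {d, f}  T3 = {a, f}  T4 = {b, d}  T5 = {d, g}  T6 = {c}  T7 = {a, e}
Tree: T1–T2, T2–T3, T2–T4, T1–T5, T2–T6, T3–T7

A tree decomposition must satisfy three properties: every vertex lies in some bag; for every edge, both endpoints lie together in some bag; and for every vertex, the bags containing it form a connected subtree. Here edge (f,c) lies in no bag, so the decomposition is invalid.

No — edge (f,c) lies in no bag.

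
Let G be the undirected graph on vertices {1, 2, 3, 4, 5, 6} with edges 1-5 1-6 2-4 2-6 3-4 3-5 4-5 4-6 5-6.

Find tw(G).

A width-2 tree decomposition is:
Bags: B1 = {4, 5, 6}  B2 = {3, 4, 5}  B3 = {2, 4, 6}  B4 = {1, 5, 6}
Tree: B1–B2, B1–B3, B1–B4
The largest bag has 3 vertices, giving width 2; this decomposition certifies tw(G) ≤ 2. On the other hand G contains the 3-clique {1, 5, 6}. A clique must lie in a single bag of any decomposition, so no decomposition can have width below 2. The upper and lower bounds meet at 2, so that is the treewidth.

2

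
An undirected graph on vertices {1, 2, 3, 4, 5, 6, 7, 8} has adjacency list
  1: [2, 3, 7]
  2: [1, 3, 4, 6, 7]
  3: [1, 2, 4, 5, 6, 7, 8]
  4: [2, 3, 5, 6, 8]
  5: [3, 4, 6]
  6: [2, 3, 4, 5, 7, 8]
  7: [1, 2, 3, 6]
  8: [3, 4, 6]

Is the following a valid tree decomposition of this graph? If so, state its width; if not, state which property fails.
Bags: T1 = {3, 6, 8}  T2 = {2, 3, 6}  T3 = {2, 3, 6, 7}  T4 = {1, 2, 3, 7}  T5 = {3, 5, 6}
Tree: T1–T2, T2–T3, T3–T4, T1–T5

No — vertex 4 appears in no bag.

A tree decomposition must satisfy three properties: every vertex lies in some bag; for every edge, both endpoints lie together in some bag; and for every vertex, the bags containing it form a connected subtree. Here vertex 4 appears in no bag, so the decomposition is invalid.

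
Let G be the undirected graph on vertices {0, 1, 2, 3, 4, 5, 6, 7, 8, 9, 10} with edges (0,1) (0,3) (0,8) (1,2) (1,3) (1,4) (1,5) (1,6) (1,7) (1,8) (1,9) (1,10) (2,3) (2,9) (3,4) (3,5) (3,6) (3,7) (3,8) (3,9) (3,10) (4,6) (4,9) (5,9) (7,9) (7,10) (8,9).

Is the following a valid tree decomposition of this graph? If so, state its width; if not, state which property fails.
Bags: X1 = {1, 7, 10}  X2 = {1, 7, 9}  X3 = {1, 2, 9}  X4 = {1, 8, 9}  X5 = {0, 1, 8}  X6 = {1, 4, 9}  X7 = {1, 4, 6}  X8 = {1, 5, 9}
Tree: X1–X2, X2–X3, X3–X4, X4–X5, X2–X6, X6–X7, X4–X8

No — vertex 3 appears in no bag.

A tree decomposition must satisfy three properties: every vertex lies in some bag; for every edge, both endpoints lie together in some bag; and for every vertex, the bags containing it form a connected subtree. Here vertex 3 appears in no bag, so the decomposition is invalid.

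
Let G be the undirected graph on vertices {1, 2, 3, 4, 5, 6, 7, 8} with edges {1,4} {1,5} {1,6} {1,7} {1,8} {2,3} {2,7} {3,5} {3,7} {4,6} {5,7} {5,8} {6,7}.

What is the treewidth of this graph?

2

A width-2 tree decomposition is:
Bags: B1 = {1, 5, 7}  B2 = {1, 6, 7}  B3 = {3, 5, 7}  B4 = {2, 3, 7}  B5 = {1, 5, 8}  B6 = {1, 4, 6}
Tree: B1–B2, B1–B3, B3–B4, B1–B5, B2–B6
Every bag has size at most 3, so the width is 3 − 1 = 2 and tw(G) ≤ 2. On the other hand G contains the 3-clique {1, 4, 6}. A clique must lie in a single bag of any decomposition, so no decomposition can have width below 2. Combining the bounds, tw(G) = 2.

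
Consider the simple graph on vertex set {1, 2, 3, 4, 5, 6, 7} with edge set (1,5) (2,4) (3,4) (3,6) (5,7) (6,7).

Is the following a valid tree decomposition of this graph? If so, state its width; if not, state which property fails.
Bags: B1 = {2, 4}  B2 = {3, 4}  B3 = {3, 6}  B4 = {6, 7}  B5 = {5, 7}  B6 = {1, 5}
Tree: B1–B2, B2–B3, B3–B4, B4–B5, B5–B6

Vertex coverage: the bags together contain {1, 2, 3, 4, 5, 6, 7}, the full vertex set. Edge coverage: each edge of G has both endpoints in at least one bag. Running intersection: for every vertex, the bags containing it form a connected subtree. All three properties hold, so this is a valid tree decomposition of width max|bag| − 1 = 1, and hence tw(G) ≤ 1.

Yes; width 1.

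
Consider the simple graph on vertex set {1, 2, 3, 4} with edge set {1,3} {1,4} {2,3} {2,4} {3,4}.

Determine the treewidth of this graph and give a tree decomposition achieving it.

Treewidth 2.
One optimal decomposition is:
Bags: B1 = {2, 3, 4}  B2 = {1, 3, 4}
Tree: B1–B2

Every bag has size at most 3, so the width is 3 − 1 = 2 and tw(G) ≤ 2. Conversely, {1, 3, 4} is a clique of size 3, and the vertices of any clique must share a bag in every tree decomposition; so some bag has ≥ 3 vertices and tw(G) ≥ 2. The upper and lower bounds meet at 2, so that is the treewidth.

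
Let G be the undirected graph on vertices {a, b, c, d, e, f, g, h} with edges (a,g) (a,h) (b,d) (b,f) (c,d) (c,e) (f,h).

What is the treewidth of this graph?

1

A width-1 tree decomposition is:
Bags: B1 = {a, g}  B2 = {a, h}  B3 = {f, h}  B4 = {b, f}  B5 = {b, d}  B6 = {c, d}  B7 = {c, e}
Tree: B1–B2, B2–B3, B3–B4, B4–B5, B5–B6, B6–B7
Every bag has size at most 2, so the width is 2 − 1 = 1 and tw(G) ≤ 1. G has an edge, so its treewidth is at least 1. The upper and lower bounds meet at 1, so that is the treewidth.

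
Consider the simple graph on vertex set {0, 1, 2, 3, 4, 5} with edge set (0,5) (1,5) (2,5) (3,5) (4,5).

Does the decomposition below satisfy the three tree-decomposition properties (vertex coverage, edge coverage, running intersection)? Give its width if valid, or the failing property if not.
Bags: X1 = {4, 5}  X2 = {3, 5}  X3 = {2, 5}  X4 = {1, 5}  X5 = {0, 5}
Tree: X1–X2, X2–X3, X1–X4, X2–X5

Yes; width 1.

Vertex coverage: the bags together contain {0, 1, 2, 3, 4, 5}, the full vertex set. Edge coverage: each edge of G has both endpoints in at least one bag. Running intersection: for every vertex, the bags containing it form a connected subtree. All three properties hold, so this is a valid tree decomposition of width max|bag| − 1 = 1, and hence tw(G) ≤ 1.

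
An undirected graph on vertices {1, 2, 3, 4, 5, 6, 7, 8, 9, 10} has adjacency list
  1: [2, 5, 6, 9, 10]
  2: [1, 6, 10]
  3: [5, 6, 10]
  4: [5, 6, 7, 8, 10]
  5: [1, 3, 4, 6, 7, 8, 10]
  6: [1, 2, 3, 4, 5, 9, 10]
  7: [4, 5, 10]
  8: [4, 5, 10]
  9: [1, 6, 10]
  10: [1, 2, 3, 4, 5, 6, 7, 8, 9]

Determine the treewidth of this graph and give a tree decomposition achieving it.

Treewidth 3.
Bags: B1 = {3, 5, 6, 10}  B2 = {1, 5, 6, 10}  B3 = {4, 5, 6, 10}  B4 = {4, 5, 8, 10}  B5 = {1, 2, 6, 10}  B6 = {1, 6, 9, 10}  B7 = {4, 5, 7, 10}
Tree: B1–B2, B1–B3, B3–B4, B2–B5, B5–B6, B4–B7

The largest bag has 4 vertices, giving width 3; this decomposition certifies tw(G) ≤ 3. Conversely, {1, 6, 9, 10} is a clique of size 4, and the vertices of any clique must share a bag in every tree decomposition; so some bag has ≥ 4 vertices and tw(G) ≥ 3. The upper and lower bounds meet at 3, so that is the treewidth.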